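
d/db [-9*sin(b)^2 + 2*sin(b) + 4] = 2*(1 - 9*sin(b))*cos(b)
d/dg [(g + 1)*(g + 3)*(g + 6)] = 3*g^2 + 20*g + 27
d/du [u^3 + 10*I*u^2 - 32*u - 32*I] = 3*u^2 + 20*I*u - 32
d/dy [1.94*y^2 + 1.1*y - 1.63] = 3.88*y + 1.1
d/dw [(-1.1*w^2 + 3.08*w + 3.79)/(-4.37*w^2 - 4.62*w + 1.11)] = (18.5416*w^2 + 30.6826*w + 20.9286)/(19.0969*w^4 + 40.3788*w^3 + 11.643*w^2 - 10.2564*w + 1.2321)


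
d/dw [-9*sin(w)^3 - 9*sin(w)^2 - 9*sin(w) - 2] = 9*(-2*sin(w) + 3*cos(w)^2 - 4)*cos(w)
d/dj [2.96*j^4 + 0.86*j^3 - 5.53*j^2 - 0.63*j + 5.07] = 11.84*j^3 + 2.58*j^2 - 11.06*j - 0.63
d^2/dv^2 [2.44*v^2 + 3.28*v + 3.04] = 4.88000000000000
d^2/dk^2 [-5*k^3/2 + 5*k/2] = -15*k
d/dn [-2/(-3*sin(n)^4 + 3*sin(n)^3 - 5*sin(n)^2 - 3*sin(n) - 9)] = 2*(-12*sin(n)^3 + 9*sin(n)^2 - 10*sin(n) - 3)*cos(n)/(3*sin(n)^4 - 3*sin(n)^3 + 5*sin(n)^2 + 3*sin(n) + 9)^2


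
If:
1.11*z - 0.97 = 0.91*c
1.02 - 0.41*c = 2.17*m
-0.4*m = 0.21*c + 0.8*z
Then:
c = -1.12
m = 0.68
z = -0.05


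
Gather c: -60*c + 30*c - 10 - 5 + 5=-30*c - 10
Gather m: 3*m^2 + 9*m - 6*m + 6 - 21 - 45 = 3*m^2 + 3*m - 60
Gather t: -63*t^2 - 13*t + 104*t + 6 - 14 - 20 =-63*t^2 + 91*t - 28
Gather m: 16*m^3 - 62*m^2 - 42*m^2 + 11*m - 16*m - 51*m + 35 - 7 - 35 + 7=16*m^3 - 104*m^2 - 56*m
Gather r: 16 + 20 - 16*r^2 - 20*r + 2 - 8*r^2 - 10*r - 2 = -24*r^2 - 30*r + 36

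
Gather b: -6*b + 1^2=1 - 6*b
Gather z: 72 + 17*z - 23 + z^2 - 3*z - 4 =z^2 + 14*z + 45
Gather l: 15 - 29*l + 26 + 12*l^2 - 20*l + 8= 12*l^2 - 49*l + 49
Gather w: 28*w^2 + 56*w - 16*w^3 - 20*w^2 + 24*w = -16*w^3 + 8*w^2 + 80*w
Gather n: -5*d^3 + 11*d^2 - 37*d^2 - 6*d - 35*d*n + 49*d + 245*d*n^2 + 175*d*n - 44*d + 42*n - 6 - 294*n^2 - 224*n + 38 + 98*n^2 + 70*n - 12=-5*d^3 - 26*d^2 - d + n^2*(245*d - 196) + n*(140*d - 112) + 20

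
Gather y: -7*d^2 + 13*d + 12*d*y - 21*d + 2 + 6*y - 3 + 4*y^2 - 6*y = -7*d^2 + 12*d*y - 8*d + 4*y^2 - 1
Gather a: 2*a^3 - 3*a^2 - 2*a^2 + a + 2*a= 2*a^3 - 5*a^2 + 3*a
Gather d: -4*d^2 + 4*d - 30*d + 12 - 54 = -4*d^2 - 26*d - 42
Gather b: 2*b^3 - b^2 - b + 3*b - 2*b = 2*b^3 - b^2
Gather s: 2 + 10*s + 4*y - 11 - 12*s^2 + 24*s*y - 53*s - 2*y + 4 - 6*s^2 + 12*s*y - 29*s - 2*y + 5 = -18*s^2 + s*(36*y - 72)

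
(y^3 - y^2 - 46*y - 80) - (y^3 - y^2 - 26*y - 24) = -20*y - 56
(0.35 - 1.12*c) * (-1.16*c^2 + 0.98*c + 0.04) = 1.2992*c^3 - 1.5036*c^2 + 0.2982*c + 0.014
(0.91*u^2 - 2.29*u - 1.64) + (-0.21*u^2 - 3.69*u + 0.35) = 0.7*u^2 - 5.98*u - 1.29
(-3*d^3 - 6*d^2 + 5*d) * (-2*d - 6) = 6*d^4 + 30*d^3 + 26*d^2 - 30*d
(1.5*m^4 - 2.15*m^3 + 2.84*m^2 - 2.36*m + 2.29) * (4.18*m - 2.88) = 6.27*m^5 - 13.307*m^4 + 18.0632*m^3 - 18.044*m^2 + 16.369*m - 6.5952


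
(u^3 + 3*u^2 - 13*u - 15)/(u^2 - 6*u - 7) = (u^2 + 2*u - 15)/(u - 7)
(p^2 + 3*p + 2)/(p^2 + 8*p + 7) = (p + 2)/(p + 7)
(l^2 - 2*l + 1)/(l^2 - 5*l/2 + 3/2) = 2*(l - 1)/(2*l - 3)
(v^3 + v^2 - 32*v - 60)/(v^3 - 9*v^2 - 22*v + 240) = (v + 2)/(v - 8)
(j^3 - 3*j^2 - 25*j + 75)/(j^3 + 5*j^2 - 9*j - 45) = (j - 5)/(j + 3)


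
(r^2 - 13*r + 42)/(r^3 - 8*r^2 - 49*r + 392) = (r - 6)/(r^2 - r - 56)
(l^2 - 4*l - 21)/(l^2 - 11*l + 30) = (l^2 - 4*l - 21)/(l^2 - 11*l + 30)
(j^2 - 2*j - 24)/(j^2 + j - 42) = (j + 4)/(j + 7)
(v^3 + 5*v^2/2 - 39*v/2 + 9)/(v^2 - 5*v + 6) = (v^2 + 11*v/2 - 3)/(v - 2)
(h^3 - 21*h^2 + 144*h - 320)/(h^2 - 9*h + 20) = (h^2 - 16*h + 64)/(h - 4)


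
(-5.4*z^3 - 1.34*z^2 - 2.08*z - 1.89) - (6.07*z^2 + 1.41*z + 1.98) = -5.4*z^3 - 7.41*z^2 - 3.49*z - 3.87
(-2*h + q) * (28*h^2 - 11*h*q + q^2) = -56*h^3 + 50*h^2*q - 13*h*q^2 + q^3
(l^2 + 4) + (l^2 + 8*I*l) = 2*l^2 + 8*I*l + 4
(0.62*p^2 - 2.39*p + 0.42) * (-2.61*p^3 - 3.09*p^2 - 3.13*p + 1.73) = -1.6182*p^5 + 4.3221*p^4 + 4.3483*p^3 + 7.2555*p^2 - 5.4493*p + 0.7266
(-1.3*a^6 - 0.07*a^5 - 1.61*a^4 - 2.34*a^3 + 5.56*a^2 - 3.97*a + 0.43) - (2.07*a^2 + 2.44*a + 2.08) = -1.3*a^6 - 0.07*a^5 - 1.61*a^4 - 2.34*a^3 + 3.49*a^2 - 6.41*a - 1.65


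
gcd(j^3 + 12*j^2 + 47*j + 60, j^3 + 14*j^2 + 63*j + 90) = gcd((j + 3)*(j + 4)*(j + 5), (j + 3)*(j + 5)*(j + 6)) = j^2 + 8*j + 15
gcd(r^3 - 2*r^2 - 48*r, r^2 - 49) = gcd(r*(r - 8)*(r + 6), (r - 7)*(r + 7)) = 1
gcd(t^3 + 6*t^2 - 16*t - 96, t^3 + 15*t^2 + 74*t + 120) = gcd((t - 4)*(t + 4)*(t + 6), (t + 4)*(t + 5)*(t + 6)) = t^2 + 10*t + 24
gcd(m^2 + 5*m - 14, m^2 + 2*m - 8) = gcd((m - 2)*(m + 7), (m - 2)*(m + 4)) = m - 2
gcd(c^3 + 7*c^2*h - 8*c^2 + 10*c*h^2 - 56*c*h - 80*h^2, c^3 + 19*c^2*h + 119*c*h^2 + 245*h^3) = c + 5*h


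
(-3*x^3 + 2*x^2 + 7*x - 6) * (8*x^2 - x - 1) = -24*x^5 + 19*x^4 + 57*x^3 - 57*x^2 - x + 6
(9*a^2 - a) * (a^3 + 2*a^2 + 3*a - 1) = 9*a^5 + 17*a^4 + 25*a^3 - 12*a^2 + a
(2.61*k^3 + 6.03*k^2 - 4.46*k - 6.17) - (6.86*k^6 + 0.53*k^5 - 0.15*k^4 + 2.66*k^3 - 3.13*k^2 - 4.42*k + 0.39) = -6.86*k^6 - 0.53*k^5 + 0.15*k^4 - 0.0500000000000003*k^3 + 9.16*k^2 - 0.04*k - 6.56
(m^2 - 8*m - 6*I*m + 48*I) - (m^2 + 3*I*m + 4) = -8*m - 9*I*m - 4 + 48*I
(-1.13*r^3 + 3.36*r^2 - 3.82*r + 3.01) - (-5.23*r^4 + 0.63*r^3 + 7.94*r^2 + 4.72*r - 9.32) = 5.23*r^4 - 1.76*r^3 - 4.58*r^2 - 8.54*r + 12.33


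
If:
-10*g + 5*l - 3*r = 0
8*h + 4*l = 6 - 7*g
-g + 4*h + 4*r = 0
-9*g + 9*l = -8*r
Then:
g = 402/1391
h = 57/214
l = 6/13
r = -270/1391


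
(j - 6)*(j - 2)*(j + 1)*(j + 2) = j^4 - 5*j^3 - 10*j^2 + 20*j + 24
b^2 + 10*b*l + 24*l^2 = (b + 4*l)*(b + 6*l)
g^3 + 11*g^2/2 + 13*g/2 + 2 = (g + 1/2)*(g + 1)*(g + 4)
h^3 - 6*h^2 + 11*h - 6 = (h - 3)*(h - 2)*(h - 1)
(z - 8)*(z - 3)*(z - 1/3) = z^3 - 34*z^2/3 + 83*z/3 - 8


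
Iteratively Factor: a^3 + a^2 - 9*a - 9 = (a + 3)*(a^2 - 2*a - 3) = (a - 3)*(a + 3)*(a + 1)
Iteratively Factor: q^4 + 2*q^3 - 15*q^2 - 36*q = (q + 3)*(q^3 - q^2 - 12*q) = (q - 4)*(q + 3)*(q^2 + 3*q) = (q - 4)*(q + 3)^2*(q)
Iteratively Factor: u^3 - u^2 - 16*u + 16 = (u - 4)*(u^2 + 3*u - 4) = (u - 4)*(u - 1)*(u + 4)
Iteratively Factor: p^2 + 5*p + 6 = (p + 2)*(p + 3)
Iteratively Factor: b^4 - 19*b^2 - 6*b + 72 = (b + 3)*(b^3 - 3*b^2 - 10*b + 24) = (b - 2)*(b + 3)*(b^2 - b - 12) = (b - 2)*(b + 3)^2*(b - 4)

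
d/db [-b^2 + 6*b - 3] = 6 - 2*b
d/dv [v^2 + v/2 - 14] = 2*v + 1/2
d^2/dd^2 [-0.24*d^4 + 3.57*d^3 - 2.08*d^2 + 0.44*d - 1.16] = -2.88*d^2 + 21.42*d - 4.16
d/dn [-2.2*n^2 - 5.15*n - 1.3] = -4.4*n - 5.15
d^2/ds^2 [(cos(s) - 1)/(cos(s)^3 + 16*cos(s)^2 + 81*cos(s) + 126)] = (2*(cos(s) - 1)*(3*cos(s)^2 + 32*cos(s) + 81)^2*sin(s)^2 - (cos(s)^3 + 16*cos(s)^2 + 81*cos(s) + 126)^2*cos(s) + (cos(s)^3 + 16*cos(s)^2 + 81*cos(s) + 126)*(12*(1 - cos(2*s))^2 - 654*cos(s) + 752*cos(2*s) + 238*cos(3*s) + 9*cos(4*s) - 345)/8)/(cos(s)^3 + 16*cos(s)^2 + 81*cos(s) + 126)^3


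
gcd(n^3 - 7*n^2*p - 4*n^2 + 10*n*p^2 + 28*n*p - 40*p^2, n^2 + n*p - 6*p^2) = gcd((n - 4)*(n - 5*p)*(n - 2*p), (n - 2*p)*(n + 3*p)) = -n + 2*p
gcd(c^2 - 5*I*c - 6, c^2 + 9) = c - 3*I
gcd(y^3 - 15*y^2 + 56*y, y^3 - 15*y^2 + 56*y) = y^3 - 15*y^2 + 56*y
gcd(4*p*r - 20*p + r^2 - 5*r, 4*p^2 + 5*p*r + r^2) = 4*p + r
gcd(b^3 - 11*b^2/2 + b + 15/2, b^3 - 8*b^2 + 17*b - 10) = b - 5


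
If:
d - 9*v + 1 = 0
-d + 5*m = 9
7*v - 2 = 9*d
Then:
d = -11/74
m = 131/74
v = 7/74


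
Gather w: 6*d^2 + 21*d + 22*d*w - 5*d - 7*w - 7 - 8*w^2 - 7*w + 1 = 6*d^2 + 16*d - 8*w^2 + w*(22*d - 14) - 6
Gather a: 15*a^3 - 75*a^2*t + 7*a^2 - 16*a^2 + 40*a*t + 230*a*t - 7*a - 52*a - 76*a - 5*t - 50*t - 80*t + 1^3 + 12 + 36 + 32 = 15*a^3 + a^2*(-75*t - 9) + a*(270*t - 135) - 135*t + 81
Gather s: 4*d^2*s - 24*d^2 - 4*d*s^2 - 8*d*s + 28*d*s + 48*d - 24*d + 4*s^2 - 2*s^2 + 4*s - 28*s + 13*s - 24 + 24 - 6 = -24*d^2 + 24*d + s^2*(2 - 4*d) + s*(4*d^2 + 20*d - 11) - 6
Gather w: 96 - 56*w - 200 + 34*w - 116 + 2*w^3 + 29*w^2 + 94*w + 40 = 2*w^3 + 29*w^2 + 72*w - 180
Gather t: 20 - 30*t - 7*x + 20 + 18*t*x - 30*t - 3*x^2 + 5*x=t*(18*x - 60) - 3*x^2 - 2*x + 40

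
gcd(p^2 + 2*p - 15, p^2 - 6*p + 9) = p - 3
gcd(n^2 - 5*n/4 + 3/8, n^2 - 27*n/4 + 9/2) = n - 3/4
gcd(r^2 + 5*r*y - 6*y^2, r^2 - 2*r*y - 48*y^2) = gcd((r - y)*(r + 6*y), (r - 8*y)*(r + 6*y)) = r + 6*y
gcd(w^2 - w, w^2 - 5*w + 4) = w - 1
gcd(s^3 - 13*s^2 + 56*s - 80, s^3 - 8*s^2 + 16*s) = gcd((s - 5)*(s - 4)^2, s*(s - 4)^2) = s^2 - 8*s + 16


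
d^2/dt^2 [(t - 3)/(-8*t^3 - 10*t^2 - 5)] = 4*(-8*t^2*(t - 3)*(6*t + 5)^2 + (12*t^2 + 10*t + (t - 3)*(12*t + 5))*(8*t^3 + 10*t^2 + 5))/(8*t^3 + 10*t^2 + 5)^3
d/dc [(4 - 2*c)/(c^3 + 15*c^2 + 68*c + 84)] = 2*(2*c^3 + 9*c^2 - 60*c - 220)/(c^6 + 30*c^5 + 361*c^4 + 2208*c^3 + 7144*c^2 + 11424*c + 7056)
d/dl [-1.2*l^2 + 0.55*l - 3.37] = 0.55 - 2.4*l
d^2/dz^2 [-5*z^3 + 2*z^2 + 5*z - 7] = 4 - 30*z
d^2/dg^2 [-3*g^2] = -6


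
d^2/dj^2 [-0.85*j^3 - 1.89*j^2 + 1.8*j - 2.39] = -5.1*j - 3.78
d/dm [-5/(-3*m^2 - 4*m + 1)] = 10*(-3*m - 2)/(3*m^2 + 4*m - 1)^2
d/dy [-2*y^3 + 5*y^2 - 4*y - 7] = -6*y^2 + 10*y - 4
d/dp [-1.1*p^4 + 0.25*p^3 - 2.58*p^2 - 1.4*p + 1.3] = -4.4*p^3 + 0.75*p^2 - 5.16*p - 1.4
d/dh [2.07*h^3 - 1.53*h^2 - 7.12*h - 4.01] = 6.21*h^2 - 3.06*h - 7.12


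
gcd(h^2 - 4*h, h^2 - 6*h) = h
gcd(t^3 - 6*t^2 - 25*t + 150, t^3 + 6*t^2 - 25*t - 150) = t^2 - 25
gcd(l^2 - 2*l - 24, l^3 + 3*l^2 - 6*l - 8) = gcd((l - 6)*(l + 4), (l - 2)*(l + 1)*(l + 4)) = l + 4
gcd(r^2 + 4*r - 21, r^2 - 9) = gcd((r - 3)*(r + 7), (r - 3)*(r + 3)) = r - 3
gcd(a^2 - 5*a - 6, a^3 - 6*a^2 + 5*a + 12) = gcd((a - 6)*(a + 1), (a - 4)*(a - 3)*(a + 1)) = a + 1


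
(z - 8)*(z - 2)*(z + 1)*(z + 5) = z^4 - 4*z^3 - 39*z^2 + 46*z + 80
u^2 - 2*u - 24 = (u - 6)*(u + 4)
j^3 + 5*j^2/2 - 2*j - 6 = (j - 3/2)*(j + 2)^2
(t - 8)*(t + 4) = t^2 - 4*t - 32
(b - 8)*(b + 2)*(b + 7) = b^3 + b^2 - 58*b - 112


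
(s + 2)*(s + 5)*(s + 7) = s^3 + 14*s^2 + 59*s + 70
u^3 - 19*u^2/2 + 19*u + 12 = (u - 6)*(u - 4)*(u + 1/2)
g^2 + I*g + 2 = (g - I)*(g + 2*I)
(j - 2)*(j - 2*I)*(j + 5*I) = j^3 - 2*j^2 + 3*I*j^2 + 10*j - 6*I*j - 20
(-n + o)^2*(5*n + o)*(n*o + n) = 5*n^4*o + 5*n^4 - 9*n^3*o^2 - 9*n^3*o + 3*n^2*o^3 + 3*n^2*o^2 + n*o^4 + n*o^3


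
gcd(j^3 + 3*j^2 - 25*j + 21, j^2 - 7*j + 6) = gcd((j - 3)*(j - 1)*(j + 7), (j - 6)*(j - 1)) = j - 1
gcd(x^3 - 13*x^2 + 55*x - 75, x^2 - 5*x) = x - 5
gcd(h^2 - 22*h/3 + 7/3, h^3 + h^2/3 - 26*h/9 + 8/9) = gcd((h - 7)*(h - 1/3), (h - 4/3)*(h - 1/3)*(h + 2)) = h - 1/3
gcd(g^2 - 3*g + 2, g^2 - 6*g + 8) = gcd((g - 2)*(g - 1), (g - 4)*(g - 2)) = g - 2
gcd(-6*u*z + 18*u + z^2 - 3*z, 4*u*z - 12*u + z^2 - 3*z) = z - 3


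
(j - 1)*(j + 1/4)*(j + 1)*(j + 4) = j^4 + 17*j^3/4 - 17*j/4 - 1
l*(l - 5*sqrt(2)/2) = l^2 - 5*sqrt(2)*l/2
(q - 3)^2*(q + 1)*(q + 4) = q^4 - q^3 - 17*q^2 + 21*q + 36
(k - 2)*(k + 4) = k^2 + 2*k - 8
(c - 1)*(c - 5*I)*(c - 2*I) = c^3 - c^2 - 7*I*c^2 - 10*c + 7*I*c + 10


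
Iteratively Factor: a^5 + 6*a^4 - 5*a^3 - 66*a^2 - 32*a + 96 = (a - 1)*(a^4 + 7*a^3 + 2*a^2 - 64*a - 96) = (a - 1)*(a + 4)*(a^3 + 3*a^2 - 10*a - 24) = (a - 3)*(a - 1)*(a + 4)*(a^2 + 6*a + 8) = (a - 3)*(a - 1)*(a + 4)^2*(a + 2)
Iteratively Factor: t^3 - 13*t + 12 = (t - 3)*(t^2 + 3*t - 4) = (t - 3)*(t - 1)*(t + 4)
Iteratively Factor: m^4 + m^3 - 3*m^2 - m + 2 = (m - 1)*(m^3 + 2*m^2 - m - 2) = (m - 1)*(m + 2)*(m^2 - 1) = (m - 1)*(m + 1)*(m + 2)*(m - 1)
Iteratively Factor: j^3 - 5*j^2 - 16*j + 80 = (j - 5)*(j^2 - 16) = (j - 5)*(j + 4)*(j - 4)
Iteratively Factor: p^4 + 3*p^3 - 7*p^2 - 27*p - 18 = (p + 3)*(p^3 - 7*p - 6) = (p - 3)*(p + 3)*(p^2 + 3*p + 2) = (p - 3)*(p + 1)*(p + 3)*(p + 2)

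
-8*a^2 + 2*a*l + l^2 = (-2*a + l)*(4*a + l)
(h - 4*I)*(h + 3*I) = h^2 - I*h + 12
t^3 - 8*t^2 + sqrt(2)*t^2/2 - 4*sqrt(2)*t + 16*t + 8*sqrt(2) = (t - 4)^2*(t + sqrt(2)/2)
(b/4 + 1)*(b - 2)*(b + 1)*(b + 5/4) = b^4/4 + 17*b^3/16 - 9*b^2/16 - 31*b/8 - 5/2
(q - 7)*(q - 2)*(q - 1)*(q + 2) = q^4 - 8*q^3 + 3*q^2 + 32*q - 28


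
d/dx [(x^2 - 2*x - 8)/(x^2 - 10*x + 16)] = 8*(-x^2 + 6*x - 14)/(x^4 - 20*x^3 + 132*x^2 - 320*x + 256)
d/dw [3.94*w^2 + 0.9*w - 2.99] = 7.88*w + 0.9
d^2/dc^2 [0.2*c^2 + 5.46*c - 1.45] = 0.400000000000000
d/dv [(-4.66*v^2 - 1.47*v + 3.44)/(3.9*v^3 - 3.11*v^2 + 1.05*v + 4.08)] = (18.174*v^4 + 11.466*v^3 - 49.7127*v^2 - 16.6288*v - 9.6096)/(15.21*v^6 - 24.258*v^5 + 17.8621*v^4 + 25.293*v^3 - 24.2751*v^2 + 8.568*v + 16.6464)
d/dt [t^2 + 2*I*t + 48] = 2*t + 2*I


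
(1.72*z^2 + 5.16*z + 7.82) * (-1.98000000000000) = -3.4056*z^2 - 10.2168*z - 15.4836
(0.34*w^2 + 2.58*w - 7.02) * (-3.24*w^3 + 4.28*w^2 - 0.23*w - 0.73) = -1.1016*w^5 - 6.904*w^4 + 33.709*w^3 - 30.8872*w^2 - 0.2688*w + 5.1246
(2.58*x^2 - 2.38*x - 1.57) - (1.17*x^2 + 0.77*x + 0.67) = 1.41*x^2 - 3.15*x - 2.24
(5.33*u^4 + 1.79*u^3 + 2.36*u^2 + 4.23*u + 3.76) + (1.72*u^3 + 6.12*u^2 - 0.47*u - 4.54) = 5.33*u^4 + 3.51*u^3 + 8.48*u^2 + 3.76*u - 0.78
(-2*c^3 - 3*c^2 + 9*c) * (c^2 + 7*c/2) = -2*c^5 - 10*c^4 - 3*c^3/2 + 63*c^2/2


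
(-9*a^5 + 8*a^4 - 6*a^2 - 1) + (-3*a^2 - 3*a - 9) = -9*a^5 + 8*a^4 - 9*a^2 - 3*a - 10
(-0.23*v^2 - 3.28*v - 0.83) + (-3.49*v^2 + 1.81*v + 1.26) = -3.72*v^2 - 1.47*v + 0.43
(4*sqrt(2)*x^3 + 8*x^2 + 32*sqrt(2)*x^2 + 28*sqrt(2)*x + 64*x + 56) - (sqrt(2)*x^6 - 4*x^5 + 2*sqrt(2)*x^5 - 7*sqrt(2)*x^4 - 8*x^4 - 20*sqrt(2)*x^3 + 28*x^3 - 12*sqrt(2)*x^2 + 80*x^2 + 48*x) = -sqrt(2)*x^6 - 2*sqrt(2)*x^5 + 4*x^5 + 8*x^4 + 7*sqrt(2)*x^4 - 28*x^3 + 24*sqrt(2)*x^3 - 72*x^2 + 44*sqrt(2)*x^2 + 16*x + 28*sqrt(2)*x + 56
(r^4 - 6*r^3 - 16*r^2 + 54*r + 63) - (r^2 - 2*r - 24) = r^4 - 6*r^3 - 17*r^2 + 56*r + 87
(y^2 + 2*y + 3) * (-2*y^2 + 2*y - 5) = -2*y^4 - 2*y^3 - 7*y^2 - 4*y - 15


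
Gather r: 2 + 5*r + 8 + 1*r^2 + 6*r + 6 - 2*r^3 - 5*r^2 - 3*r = -2*r^3 - 4*r^2 + 8*r + 16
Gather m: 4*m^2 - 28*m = 4*m^2 - 28*m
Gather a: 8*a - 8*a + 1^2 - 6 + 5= 0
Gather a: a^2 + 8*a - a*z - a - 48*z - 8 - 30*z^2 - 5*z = a^2 + a*(7 - z) - 30*z^2 - 53*z - 8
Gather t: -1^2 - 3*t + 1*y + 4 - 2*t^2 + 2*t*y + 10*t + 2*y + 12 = -2*t^2 + t*(2*y + 7) + 3*y + 15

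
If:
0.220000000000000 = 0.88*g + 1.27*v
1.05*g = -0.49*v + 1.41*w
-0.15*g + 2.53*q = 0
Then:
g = 1.9845949240829*w - 0.119472459270753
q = 0.117663730676852*w - 0.00708334738759402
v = 0.256012412723041 - 1.37515238834091*w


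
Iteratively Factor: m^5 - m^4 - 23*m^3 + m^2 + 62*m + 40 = (m + 1)*(m^4 - 2*m^3 - 21*m^2 + 22*m + 40) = (m + 1)^2*(m^3 - 3*m^2 - 18*m + 40) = (m + 1)^2*(m + 4)*(m^2 - 7*m + 10) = (m - 2)*(m + 1)^2*(m + 4)*(m - 5)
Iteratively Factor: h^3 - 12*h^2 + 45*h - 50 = (h - 2)*(h^2 - 10*h + 25) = (h - 5)*(h - 2)*(h - 5)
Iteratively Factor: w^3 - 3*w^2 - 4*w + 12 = (w + 2)*(w^2 - 5*w + 6) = (w - 2)*(w + 2)*(w - 3)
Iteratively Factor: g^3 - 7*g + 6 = (g + 3)*(g^2 - 3*g + 2) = (g - 1)*(g + 3)*(g - 2)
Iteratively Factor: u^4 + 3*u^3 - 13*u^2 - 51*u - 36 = (u - 4)*(u^3 + 7*u^2 + 15*u + 9) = (u - 4)*(u + 3)*(u^2 + 4*u + 3) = (u - 4)*(u + 1)*(u + 3)*(u + 3)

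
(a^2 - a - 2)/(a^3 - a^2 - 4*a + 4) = (a + 1)/(a^2 + a - 2)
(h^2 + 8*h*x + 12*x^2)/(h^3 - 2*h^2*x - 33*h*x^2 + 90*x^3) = (h + 2*x)/(h^2 - 8*h*x + 15*x^2)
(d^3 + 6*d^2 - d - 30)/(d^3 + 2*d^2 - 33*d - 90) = (d - 2)/(d - 6)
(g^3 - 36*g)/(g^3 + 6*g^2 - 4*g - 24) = g*(g - 6)/(g^2 - 4)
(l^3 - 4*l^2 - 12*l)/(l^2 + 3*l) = (l^2 - 4*l - 12)/(l + 3)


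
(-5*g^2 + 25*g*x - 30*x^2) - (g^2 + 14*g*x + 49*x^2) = -6*g^2 + 11*g*x - 79*x^2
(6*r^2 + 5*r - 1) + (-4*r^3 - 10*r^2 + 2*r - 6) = -4*r^3 - 4*r^2 + 7*r - 7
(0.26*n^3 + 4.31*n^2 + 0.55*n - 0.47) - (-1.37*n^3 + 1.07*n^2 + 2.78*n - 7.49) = 1.63*n^3 + 3.24*n^2 - 2.23*n + 7.02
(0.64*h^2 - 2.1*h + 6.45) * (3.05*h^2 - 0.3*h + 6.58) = 1.952*h^4 - 6.597*h^3 + 24.5137*h^2 - 15.753*h + 42.441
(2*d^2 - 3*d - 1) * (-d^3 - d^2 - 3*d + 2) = -2*d^5 + d^4 - 2*d^3 + 14*d^2 - 3*d - 2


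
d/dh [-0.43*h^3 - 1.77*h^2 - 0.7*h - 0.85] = -1.29*h^2 - 3.54*h - 0.7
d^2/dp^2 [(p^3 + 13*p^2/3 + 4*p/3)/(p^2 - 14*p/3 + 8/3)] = 4*(549*p^3 - 972*p^2 + 144*p + 640)/(27*p^6 - 378*p^5 + 1980*p^4 - 4760*p^3 + 5280*p^2 - 2688*p + 512)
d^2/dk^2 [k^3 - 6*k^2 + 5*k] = 6*k - 12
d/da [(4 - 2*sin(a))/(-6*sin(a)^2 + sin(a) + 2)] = 2*(-6*sin(a)^2 + 24*sin(a) - 4)*cos(a)/(-6*sin(a)^2 + sin(a) + 2)^2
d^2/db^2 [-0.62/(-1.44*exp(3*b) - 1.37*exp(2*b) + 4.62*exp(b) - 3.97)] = ((-8.0352*exp(2*b) - 3.3976*exp(b) + 2.8644)*(1.44*exp(3*b) + 1.37*exp(2*b) - 4.62*exp(b) + 3.97) + 0.62*(4.32*exp(2*b) + 2.74*exp(b) - 4.62)*(8.64*exp(2*b) + 5.48*exp(b) - 9.24)*exp(b))*exp(b)/(1.44*exp(3*b) + 1.37*exp(2*b) - 4.62*exp(b) + 3.97)^3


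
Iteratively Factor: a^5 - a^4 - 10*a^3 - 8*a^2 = (a + 2)*(a^4 - 3*a^3 - 4*a^2) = a*(a + 2)*(a^3 - 3*a^2 - 4*a) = a*(a - 4)*(a + 2)*(a^2 + a) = a*(a - 4)*(a + 1)*(a + 2)*(a)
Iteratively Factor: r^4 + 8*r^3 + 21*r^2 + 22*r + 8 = (r + 1)*(r^3 + 7*r^2 + 14*r + 8) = (r + 1)*(r + 2)*(r^2 + 5*r + 4) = (r + 1)*(r + 2)*(r + 4)*(r + 1)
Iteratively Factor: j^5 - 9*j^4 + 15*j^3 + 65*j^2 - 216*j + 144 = (j - 4)*(j^4 - 5*j^3 - 5*j^2 + 45*j - 36) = (j - 4)*(j - 3)*(j^3 - 2*j^2 - 11*j + 12) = (j - 4)*(j - 3)*(j - 1)*(j^2 - j - 12) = (j - 4)^2*(j - 3)*(j - 1)*(j + 3)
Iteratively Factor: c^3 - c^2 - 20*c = (c - 5)*(c^2 + 4*c) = c*(c - 5)*(c + 4)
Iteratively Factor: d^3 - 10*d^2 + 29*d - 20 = (d - 1)*(d^2 - 9*d + 20) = (d - 5)*(d - 1)*(d - 4)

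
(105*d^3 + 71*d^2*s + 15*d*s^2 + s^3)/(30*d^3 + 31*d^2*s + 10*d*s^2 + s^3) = (7*d + s)/(2*d + s)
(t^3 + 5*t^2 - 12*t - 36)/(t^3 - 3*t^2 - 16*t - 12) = (t^2 + 3*t - 18)/(t^2 - 5*t - 6)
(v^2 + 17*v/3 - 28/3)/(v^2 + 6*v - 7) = (v - 4/3)/(v - 1)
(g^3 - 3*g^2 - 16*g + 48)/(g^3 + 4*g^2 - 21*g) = (g^2 - 16)/(g*(g + 7))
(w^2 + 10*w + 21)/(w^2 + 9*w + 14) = (w + 3)/(w + 2)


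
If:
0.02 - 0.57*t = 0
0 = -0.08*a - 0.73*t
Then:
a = -0.32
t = 0.04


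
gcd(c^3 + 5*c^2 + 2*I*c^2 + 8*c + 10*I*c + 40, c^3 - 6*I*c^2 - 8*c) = c - 2*I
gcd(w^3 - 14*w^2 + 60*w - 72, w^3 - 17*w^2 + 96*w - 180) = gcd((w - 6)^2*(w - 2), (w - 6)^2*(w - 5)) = w^2 - 12*w + 36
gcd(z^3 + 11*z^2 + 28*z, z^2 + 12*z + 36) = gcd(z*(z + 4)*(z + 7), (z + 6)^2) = 1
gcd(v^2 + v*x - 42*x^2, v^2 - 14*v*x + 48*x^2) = -v + 6*x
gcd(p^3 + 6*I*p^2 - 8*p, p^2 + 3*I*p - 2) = p + 2*I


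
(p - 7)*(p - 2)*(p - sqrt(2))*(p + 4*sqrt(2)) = p^4 - 9*p^3 + 3*sqrt(2)*p^3 - 27*sqrt(2)*p^2 + 6*p^2 + 42*sqrt(2)*p + 72*p - 112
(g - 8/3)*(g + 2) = g^2 - 2*g/3 - 16/3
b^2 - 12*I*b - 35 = (b - 7*I)*(b - 5*I)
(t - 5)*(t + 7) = t^2 + 2*t - 35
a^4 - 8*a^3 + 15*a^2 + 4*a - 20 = (a - 5)*(a - 2)^2*(a + 1)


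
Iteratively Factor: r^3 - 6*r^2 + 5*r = (r)*(r^2 - 6*r + 5) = r*(r - 5)*(r - 1)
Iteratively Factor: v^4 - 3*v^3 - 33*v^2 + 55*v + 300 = (v - 5)*(v^3 + 2*v^2 - 23*v - 60) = (v - 5)*(v + 3)*(v^2 - v - 20) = (v - 5)*(v + 3)*(v + 4)*(v - 5)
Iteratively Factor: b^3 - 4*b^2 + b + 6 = (b - 3)*(b^2 - b - 2) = (b - 3)*(b - 2)*(b + 1)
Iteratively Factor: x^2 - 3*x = (x - 3)*(x)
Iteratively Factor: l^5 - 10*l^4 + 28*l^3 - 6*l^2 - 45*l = (l + 1)*(l^4 - 11*l^3 + 39*l^2 - 45*l) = (l - 3)*(l + 1)*(l^3 - 8*l^2 + 15*l) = (l - 5)*(l - 3)*(l + 1)*(l^2 - 3*l) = (l - 5)*(l - 3)^2*(l + 1)*(l)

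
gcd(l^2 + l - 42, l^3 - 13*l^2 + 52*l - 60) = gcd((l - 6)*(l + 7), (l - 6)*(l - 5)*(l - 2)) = l - 6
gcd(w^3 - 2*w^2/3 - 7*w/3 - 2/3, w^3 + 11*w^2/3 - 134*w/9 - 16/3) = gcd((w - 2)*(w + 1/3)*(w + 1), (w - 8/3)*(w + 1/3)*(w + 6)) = w + 1/3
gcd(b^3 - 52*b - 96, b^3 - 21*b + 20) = 1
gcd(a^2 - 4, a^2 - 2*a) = a - 2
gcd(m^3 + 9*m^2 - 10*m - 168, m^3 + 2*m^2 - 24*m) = m^2 + 2*m - 24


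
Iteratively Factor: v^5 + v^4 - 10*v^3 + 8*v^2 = (v)*(v^4 + v^3 - 10*v^2 + 8*v) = v*(v - 1)*(v^3 + 2*v^2 - 8*v) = v*(v - 1)*(v + 4)*(v^2 - 2*v) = v^2*(v - 1)*(v + 4)*(v - 2)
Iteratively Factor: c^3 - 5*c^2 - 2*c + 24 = (c + 2)*(c^2 - 7*c + 12) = (c - 3)*(c + 2)*(c - 4)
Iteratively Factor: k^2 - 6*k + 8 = (k - 4)*(k - 2)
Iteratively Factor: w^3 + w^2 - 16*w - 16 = (w + 1)*(w^2 - 16) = (w + 1)*(w + 4)*(w - 4)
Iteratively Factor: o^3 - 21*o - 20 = (o + 4)*(o^2 - 4*o - 5) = (o - 5)*(o + 4)*(o + 1)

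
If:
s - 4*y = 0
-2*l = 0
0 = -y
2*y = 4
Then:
No Solution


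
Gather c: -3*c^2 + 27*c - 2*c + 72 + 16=-3*c^2 + 25*c + 88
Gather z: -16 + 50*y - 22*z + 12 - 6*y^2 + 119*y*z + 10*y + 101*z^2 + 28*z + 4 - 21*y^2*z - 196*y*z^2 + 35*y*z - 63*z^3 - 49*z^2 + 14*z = -6*y^2 + 60*y - 63*z^3 + z^2*(52 - 196*y) + z*(-21*y^2 + 154*y + 20)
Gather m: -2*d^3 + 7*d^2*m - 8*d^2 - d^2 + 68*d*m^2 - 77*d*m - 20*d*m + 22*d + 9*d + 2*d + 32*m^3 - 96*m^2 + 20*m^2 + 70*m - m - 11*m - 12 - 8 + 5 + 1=-2*d^3 - 9*d^2 + 33*d + 32*m^3 + m^2*(68*d - 76) + m*(7*d^2 - 97*d + 58) - 14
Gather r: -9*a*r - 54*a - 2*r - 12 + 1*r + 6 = -54*a + r*(-9*a - 1) - 6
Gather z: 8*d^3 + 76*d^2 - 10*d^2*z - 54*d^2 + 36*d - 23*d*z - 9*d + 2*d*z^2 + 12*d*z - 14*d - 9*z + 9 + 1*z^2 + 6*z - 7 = 8*d^3 + 22*d^2 + 13*d + z^2*(2*d + 1) + z*(-10*d^2 - 11*d - 3) + 2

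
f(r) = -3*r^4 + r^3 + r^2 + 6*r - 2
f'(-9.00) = 8979.00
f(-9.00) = -20387.00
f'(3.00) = -285.00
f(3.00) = -191.00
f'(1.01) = -1.28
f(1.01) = 2.99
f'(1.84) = -54.92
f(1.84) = -15.73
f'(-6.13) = 2870.63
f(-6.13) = -4467.62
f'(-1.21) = 29.23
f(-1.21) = -16.00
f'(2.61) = -181.70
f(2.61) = -100.96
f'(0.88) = 1.91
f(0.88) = 2.94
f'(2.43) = -143.61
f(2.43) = -71.77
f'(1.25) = -10.25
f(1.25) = 1.69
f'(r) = -12*r^3 + 3*r^2 + 2*r + 6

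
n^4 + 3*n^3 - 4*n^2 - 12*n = n*(n - 2)*(n + 2)*(n + 3)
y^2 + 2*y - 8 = (y - 2)*(y + 4)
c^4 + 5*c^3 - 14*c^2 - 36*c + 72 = (c - 2)^2*(c + 3)*(c + 6)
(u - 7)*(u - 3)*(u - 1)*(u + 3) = u^4 - 8*u^3 - 2*u^2 + 72*u - 63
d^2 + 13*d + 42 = (d + 6)*(d + 7)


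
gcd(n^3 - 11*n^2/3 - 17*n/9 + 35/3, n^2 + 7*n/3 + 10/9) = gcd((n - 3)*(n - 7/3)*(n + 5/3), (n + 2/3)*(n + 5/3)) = n + 5/3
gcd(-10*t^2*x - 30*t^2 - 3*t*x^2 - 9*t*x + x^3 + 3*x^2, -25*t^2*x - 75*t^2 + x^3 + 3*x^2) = -5*t*x - 15*t + x^2 + 3*x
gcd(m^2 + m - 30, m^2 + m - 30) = m^2 + m - 30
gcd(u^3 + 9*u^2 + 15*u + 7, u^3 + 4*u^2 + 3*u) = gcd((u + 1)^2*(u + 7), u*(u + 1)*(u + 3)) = u + 1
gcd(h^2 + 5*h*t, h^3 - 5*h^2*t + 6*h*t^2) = h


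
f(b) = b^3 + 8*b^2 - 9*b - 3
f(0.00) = -3.00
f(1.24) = 0.05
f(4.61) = 223.50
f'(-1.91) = -28.62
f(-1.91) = 36.41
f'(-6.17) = 6.49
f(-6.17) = 122.20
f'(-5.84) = -0.12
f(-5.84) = 123.23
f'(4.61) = 128.52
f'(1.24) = 15.45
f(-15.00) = -1443.00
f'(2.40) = 46.68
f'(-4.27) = -22.62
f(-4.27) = 103.44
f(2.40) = 35.30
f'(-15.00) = 426.00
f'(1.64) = 25.31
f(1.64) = 8.17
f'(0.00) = -9.00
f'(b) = 3*b^2 + 16*b - 9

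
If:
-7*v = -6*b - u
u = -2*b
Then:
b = 7*v/4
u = -7*v/2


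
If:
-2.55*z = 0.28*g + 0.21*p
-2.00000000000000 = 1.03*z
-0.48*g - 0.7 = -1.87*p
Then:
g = 14.59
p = 4.12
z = -1.94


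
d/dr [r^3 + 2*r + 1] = 3*r^2 + 2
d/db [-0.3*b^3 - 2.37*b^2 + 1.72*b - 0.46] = -0.9*b^2 - 4.74*b + 1.72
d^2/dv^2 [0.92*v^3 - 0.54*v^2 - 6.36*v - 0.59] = 5.52*v - 1.08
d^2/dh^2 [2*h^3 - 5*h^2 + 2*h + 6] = 12*h - 10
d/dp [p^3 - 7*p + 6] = 3*p^2 - 7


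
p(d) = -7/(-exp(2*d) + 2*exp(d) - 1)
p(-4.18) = 7.22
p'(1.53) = -1.36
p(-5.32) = 7.07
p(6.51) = 0.00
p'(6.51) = -0.00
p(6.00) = 0.00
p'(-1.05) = 17.83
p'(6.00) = 0.00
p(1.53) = 0.53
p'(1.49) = -1.53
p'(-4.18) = 0.22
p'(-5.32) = 0.07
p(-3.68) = 7.37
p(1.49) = 0.59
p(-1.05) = 16.56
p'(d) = -7*(2*exp(2*d) - 2*exp(d))/(-exp(2*d) + 2*exp(d) - 1)^2 = 14*(1 - exp(d))*exp(d)/(exp(2*d) - 2*exp(d) + 1)^2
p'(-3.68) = 0.38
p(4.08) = 0.00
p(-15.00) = 7.00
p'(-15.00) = 0.00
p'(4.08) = -0.00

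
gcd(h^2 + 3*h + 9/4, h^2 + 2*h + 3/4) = h + 3/2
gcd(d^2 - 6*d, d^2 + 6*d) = d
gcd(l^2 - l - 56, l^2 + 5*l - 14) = l + 7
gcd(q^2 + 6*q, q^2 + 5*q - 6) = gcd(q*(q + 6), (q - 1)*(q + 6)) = q + 6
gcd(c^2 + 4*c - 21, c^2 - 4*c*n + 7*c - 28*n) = c + 7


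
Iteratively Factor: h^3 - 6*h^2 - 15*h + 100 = (h + 4)*(h^2 - 10*h + 25) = (h - 5)*(h + 4)*(h - 5)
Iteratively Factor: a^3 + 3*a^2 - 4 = (a - 1)*(a^2 + 4*a + 4) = (a - 1)*(a + 2)*(a + 2)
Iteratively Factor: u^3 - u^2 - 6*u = (u + 2)*(u^2 - 3*u) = u*(u + 2)*(u - 3)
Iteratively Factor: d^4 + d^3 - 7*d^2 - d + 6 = (d + 1)*(d^3 - 7*d + 6) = (d + 1)*(d + 3)*(d^2 - 3*d + 2) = (d - 2)*(d + 1)*(d + 3)*(d - 1)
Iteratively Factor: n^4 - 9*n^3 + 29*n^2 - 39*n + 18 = (n - 3)*(n^3 - 6*n^2 + 11*n - 6) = (n - 3)^2*(n^2 - 3*n + 2) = (n - 3)^2*(n - 1)*(n - 2)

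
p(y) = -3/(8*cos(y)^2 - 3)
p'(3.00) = 0.29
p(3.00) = -0.62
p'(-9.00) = -1.36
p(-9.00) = -0.82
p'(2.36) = 22.60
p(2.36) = -2.91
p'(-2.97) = -0.36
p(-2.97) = -0.63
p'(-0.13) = 0.26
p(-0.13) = -0.62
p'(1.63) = 0.32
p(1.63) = 1.01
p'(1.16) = -5.91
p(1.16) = 1.74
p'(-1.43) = 0.83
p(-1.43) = 1.06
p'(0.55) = -2.70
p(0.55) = -1.07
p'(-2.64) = -2.04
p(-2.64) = -0.95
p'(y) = -48*sin(y)*cos(y)/(8*cos(y)^2 - 3)^2 = -24*sin(2*y)/(4*cos(2*y) + 1)^2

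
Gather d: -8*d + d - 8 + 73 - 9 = 56 - 7*d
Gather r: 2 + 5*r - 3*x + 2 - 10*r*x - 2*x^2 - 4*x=r*(5 - 10*x) - 2*x^2 - 7*x + 4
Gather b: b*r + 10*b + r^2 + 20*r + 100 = b*(r + 10) + r^2 + 20*r + 100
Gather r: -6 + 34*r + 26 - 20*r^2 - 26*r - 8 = -20*r^2 + 8*r + 12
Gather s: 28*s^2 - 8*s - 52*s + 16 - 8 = 28*s^2 - 60*s + 8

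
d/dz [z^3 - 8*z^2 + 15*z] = 3*z^2 - 16*z + 15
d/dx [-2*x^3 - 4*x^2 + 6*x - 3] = -6*x^2 - 8*x + 6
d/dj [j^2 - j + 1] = 2*j - 1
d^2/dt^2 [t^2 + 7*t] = 2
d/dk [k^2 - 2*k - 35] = 2*k - 2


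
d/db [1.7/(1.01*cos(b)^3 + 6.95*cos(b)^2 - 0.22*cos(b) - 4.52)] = (5.151*cos(b)^2 + 23.63*cos(b) - 0.374)*sin(b)/(1.01*cos(b)^3 + 6.95*cos(b)^2 - 0.22*cos(b) - 4.52)^2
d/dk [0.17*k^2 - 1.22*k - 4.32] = 0.34*k - 1.22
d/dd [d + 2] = 1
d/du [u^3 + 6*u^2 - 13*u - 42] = 3*u^2 + 12*u - 13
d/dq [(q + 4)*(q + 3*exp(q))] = q + (q + 4)*(3*exp(q) + 1) + 3*exp(q)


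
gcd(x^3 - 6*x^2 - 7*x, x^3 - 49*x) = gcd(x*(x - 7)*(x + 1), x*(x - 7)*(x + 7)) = x^2 - 7*x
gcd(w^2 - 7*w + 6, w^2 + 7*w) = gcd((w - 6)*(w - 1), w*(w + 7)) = 1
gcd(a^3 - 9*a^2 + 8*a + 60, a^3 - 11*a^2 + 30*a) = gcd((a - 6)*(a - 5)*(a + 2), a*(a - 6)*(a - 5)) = a^2 - 11*a + 30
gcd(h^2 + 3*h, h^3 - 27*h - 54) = h + 3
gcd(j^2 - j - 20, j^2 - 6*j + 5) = j - 5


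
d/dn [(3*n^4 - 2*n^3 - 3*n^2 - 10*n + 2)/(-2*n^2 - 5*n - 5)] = (-12*n^5 - 41*n^4 - 40*n^3 + 25*n^2 + 38*n + 60)/(4*n^4 + 20*n^3 + 45*n^2 + 50*n + 25)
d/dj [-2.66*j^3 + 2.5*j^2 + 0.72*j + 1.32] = -7.98*j^2 + 5.0*j + 0.72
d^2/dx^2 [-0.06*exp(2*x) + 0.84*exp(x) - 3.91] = (0.84 - 0.24*exp(x))*exp(x)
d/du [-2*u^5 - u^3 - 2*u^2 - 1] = u*(-10*u^3 - 3*u - 4)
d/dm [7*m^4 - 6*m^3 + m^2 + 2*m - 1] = 28*m^3 - 18*m^2 + 2*m + 2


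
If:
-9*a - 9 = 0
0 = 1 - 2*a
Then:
No Solution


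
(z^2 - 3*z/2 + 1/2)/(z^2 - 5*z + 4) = (z - 1/2)/(z - 4)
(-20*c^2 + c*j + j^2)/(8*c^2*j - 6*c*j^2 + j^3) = (-5*c - j)/(j*(2*c - j))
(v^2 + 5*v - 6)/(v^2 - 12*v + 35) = (v^2 + 5*v - 6)/(v^2 - 12*v + 35)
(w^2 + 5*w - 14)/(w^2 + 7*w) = (w - 2)/w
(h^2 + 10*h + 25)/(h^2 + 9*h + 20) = (h + 5)/(h + 4)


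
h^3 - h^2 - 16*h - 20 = (h - 5)*(h + 2)^2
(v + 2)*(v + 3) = v^2 + 5*v + 6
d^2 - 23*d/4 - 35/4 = (d - 7)*(d + 5/4)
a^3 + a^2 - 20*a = a*(a - 4)*(a + 5)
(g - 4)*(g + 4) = g^2 - 16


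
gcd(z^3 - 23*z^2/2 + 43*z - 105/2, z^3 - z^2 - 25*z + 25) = z - 5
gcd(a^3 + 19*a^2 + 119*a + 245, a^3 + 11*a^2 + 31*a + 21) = a + 7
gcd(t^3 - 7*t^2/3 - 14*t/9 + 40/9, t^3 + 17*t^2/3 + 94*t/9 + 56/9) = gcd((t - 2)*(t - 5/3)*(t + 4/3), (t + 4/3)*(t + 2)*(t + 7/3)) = t + 4/3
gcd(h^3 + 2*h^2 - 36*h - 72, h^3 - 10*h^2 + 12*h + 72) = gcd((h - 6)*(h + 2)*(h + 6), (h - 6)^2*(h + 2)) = h^2 - 4*h - 12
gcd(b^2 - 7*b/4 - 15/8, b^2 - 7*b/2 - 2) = 1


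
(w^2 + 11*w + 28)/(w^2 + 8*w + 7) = (w + 4)/(w + 1)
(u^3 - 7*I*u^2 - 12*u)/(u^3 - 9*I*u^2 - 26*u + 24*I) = u/(u - 2*I)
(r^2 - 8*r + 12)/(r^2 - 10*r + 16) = (r - 6)/(r - 8)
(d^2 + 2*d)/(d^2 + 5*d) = (d + 2)/(d + 5)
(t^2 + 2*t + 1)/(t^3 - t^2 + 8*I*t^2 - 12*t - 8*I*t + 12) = (t^2 + 2*t + 1)/(t^3 + t^2*(-1 + 8*I) + t*(-12 - 8*I) + 12)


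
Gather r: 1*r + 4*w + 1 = r + 4*w + 1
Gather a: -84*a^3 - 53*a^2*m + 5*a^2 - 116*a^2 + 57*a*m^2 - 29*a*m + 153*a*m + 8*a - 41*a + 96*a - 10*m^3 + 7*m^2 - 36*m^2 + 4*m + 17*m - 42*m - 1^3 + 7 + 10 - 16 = -84*a^3 + a^2*(-53*m - 111) + a*(57*m^2 + 124*m + 63) - 10*m^3 - 29*m^2 - 21*m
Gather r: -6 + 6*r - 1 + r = 7*r - 7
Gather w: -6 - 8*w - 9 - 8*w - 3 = -16*w - 18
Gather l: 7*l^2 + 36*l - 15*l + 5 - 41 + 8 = 7*l^2 + 21*l - 28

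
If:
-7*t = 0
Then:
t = 0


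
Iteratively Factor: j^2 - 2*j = (j)*(j - 2)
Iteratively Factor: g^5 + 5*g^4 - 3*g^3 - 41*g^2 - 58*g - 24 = (g - 3)*(g^4 + 8*g^3 + 21*g^2 + 22*g + 8) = (g - 3)*(g + 1)*(g^3 + 7*g^2 + 14*g + 8) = (g - 3)*(g + 1)*(g + 2)*(g^2 + 5*g + 4) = (g - 3)*(g + 1)^2*(g + 2)*(g + 4)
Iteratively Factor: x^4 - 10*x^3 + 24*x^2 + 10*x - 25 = (x + 1)*(x^3 - 11*x^2 + 35*x - 25) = (x - 5)*(x + 1)*(x^2 - 6*x + 5) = (x - 5)^2*(x + 1)*(x - 1)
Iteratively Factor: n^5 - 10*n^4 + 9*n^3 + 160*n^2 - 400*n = (n - 5)*(n^4 - 5*n^3 - 16*n^2 + 80*n) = n*(n - 5)*(n^3 - 5*n^2 - 16*n + 80) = n*(n - 5)*(n - 4)*(n^2 - n - 20) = n*(n - 5)^2*(n - 4)*(n + 4)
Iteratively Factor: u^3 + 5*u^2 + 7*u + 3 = (u + 1)*(u^2 + 4*u + 3) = (u + 1)^2*(u + 3)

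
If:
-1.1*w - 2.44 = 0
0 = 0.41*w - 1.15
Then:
No Solution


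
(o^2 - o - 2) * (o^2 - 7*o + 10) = o^4 - 8*o^3 + 15*o^2 + 4*o - 20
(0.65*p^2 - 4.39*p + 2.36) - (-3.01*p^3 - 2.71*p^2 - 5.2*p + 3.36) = 3.01*p^3 + 3.36*p^2 + 0.81*p - 1.0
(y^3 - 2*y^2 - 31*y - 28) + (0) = y^3 - 2*y^2 - 31*y - 28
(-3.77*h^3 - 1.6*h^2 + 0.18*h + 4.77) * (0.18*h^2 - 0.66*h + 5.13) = -0.6786*h^5 + 2.2002*h^4 - 18.2517*h^3 - 7.4682*h^2 - 2.2248*h + 24.4701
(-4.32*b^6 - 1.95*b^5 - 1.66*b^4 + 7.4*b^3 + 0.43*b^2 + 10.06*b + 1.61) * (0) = 0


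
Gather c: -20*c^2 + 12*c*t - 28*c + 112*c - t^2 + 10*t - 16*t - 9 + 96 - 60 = -20*c^2 + c*(12*t + 84) - t^2 - 6*t + 27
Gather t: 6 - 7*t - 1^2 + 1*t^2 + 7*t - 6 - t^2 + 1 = 0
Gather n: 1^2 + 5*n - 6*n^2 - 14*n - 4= -6*n^2 - 9*n - 3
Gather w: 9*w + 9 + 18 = 9*w + 27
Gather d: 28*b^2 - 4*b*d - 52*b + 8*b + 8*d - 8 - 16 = 28*b^2 - 44*b + d*(8 - 4*b) - 24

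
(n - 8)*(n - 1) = n^2 - 9*n + 8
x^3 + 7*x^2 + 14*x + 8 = (x + 1)*(x + 2)*(x + 4)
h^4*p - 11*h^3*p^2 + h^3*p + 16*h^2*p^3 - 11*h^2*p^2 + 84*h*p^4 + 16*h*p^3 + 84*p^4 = (h - 7*p)*(h - 6*p)*(h + 2*p)*(h*p + p)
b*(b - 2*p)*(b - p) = b^3 - 3*b^2*p + 2*b*p^2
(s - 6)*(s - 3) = s^2 - 9*s + 18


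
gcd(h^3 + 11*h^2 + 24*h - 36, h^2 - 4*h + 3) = h - 1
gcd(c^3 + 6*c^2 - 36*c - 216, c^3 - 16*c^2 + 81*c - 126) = c - 6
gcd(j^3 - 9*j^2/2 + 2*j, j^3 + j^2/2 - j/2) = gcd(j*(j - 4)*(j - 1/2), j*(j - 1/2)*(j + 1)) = j^2 - j/2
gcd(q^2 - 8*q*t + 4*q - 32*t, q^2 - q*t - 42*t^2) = 1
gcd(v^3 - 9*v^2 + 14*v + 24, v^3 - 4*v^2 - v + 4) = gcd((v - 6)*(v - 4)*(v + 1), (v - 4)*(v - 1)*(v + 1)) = v^2 - 3*v - 4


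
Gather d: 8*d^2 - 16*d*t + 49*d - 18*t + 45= 8*d^2 + d*(49 - 16*t) - 18*t + 45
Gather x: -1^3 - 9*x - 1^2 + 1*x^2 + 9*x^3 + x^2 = 9*x^3 + 2*x^2 - 9*x - 2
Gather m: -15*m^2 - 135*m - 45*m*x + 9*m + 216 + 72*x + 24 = -15*m^2 + m*(-45*x - 126) + 72*x + 240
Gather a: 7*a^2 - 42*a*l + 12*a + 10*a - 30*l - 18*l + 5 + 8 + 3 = 7*a^2 + a*(22 - 42*l) - 48*l + 16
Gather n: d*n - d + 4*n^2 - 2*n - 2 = -d + 4*n^2 + n*(d - 2) - 2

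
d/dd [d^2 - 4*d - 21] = 2*d - 4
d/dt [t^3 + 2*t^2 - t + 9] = 3*t^2 + 4*t - 1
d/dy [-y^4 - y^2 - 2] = -4*y^3 - 2*y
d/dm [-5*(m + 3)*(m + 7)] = -10*m - 50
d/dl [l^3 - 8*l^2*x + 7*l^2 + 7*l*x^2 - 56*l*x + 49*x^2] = 3*l^2 - 16*l*x + 14*l + 7*x^2 - 56*x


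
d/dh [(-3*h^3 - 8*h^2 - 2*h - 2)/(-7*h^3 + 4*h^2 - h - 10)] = 2*(-34*h^4 - 11*h^3 + 32*h^2 + 88*h + 9)/(49*h^6 - 56*h^5 + 30*h^4 + 132*h^3 - 79*h^2 + 20*h + 100)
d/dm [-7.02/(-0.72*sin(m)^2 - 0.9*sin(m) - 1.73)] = -(10.1088*sin(m) + 6.318)*cos(m)/(0.72*sin(m)^2 + 0.9*sin(m) + 1.73)^2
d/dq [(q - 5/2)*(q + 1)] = 2*q - 3/2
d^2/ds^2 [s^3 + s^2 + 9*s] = 6*s + 2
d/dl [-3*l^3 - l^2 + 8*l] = -9*l^2 - 2*l + 8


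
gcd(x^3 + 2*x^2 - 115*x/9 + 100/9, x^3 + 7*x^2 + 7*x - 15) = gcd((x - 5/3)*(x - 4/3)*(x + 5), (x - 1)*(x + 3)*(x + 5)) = x + 5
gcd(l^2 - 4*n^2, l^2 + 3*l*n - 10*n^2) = l - 2*n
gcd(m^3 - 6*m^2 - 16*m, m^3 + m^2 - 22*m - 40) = m + 2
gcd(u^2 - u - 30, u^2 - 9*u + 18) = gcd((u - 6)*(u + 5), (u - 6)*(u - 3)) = u - 6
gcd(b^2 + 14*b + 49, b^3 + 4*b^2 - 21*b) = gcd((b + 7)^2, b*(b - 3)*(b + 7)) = b + 7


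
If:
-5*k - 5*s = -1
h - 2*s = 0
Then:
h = 2*s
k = 1/5 - s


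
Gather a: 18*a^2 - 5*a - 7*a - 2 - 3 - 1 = 18*a^2 - 12*a - 6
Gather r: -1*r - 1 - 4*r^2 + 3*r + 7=-4*r^2 + 2*r + 6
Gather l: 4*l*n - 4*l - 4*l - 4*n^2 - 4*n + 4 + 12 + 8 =l*(4*n - 8) - 4*n^2 - 4*n + 24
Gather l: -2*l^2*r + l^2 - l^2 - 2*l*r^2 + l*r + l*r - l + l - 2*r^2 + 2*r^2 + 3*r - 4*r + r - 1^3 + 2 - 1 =-2*l^2*r + l*(-2*r^2 + 2*r)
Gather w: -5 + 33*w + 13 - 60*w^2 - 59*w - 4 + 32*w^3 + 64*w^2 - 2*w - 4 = 32*w^3 + 4*w^2 - 28*w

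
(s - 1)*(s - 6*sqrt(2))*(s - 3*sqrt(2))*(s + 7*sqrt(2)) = s^4 - 2*sqrt(2)*s^3 - s^3 - 90*s^2 + 2*sqrt(2)*s^2 + 90*s + 252*sqrt(2)*s - 252*sqrt(2)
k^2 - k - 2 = (k - 2)*(k + 1)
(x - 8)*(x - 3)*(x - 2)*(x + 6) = x^4 - 7*x^3 - 32*x^2 + 228*x - 288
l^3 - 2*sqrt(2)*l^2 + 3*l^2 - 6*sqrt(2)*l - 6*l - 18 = (l + 3)*(l - 3*sqrt(2))*(l + sqrt(2))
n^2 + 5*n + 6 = (n + 2)*(n + 3)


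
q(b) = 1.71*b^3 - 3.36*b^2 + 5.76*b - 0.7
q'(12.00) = 663.84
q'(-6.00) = 230.76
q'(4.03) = 61.99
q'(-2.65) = 59.59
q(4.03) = 79.86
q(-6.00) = -525.58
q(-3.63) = -147.68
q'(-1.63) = 30.34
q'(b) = 5.13*b^2 - 6.72*b + 5.76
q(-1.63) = -26.42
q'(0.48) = 3.72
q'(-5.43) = 193.51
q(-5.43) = -404.82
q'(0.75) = 3.61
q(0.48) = 1.48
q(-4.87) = -305.95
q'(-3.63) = 97.75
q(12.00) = 2539.46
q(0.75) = 2.45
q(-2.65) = -71.38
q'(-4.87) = 160.15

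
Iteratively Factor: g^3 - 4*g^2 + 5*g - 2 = (g - 2)*(g^2 - 2*g + 1) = (g - 2)*(g - 1)*(g - 1)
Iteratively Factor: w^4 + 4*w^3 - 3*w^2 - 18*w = (w - 2)*(w^3 + 6*w^2 + 9*w) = w*(w - 2)*(w^2 + 6*w + 9) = w*(w - 2)*(w + 3)*(w + 3)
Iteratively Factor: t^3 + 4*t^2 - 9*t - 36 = (t + 3)*(t^2 + t - 12) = (t - 3)*(t + 3)*(t + 4)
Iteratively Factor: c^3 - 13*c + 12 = (c - 1)*(c^2 + c - 12) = (c - 1)*(c + 4)*(c - 3)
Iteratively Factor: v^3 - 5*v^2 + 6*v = (v - 3)*(v^2 - 2*v) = (v - 3)*(v - 2)*(v)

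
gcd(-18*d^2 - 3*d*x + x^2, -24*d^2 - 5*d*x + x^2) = 3*d + x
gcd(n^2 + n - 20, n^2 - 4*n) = n - 4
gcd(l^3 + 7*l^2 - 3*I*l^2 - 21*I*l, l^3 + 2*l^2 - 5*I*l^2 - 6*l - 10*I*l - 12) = l - 3*I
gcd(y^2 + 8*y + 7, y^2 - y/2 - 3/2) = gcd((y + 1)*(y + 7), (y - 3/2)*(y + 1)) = y + 1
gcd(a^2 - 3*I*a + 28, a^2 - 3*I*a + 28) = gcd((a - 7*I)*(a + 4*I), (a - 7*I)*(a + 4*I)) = a^2 - 3*I*a + 28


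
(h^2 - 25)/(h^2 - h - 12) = (25 - h^2)/(-h^2 + h + 12)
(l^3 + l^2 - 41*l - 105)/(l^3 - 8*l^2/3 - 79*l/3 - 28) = 3*(l + 5)/(3*l + 4)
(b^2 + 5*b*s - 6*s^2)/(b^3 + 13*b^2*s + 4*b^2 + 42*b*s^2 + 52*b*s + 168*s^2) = (b - s)/(b^2 + 7*b*s + 4*b + 28*s)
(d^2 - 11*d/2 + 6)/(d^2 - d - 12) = (d - 3/2)/(d + 3)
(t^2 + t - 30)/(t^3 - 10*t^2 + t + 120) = (t + 6)/(t^2 - 5*t - 24)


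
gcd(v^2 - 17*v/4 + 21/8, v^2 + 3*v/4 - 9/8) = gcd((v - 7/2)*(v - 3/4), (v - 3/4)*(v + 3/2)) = v - 3/4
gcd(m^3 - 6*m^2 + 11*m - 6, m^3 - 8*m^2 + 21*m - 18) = m^2 - 5*m + 6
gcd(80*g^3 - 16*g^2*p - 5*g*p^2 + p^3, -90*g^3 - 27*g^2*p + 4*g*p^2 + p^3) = -5*g + p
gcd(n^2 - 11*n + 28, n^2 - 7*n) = n - 7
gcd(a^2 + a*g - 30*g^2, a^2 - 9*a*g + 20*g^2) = a - 5*g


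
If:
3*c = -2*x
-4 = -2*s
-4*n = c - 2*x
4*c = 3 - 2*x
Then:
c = 3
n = -3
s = 2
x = -9/2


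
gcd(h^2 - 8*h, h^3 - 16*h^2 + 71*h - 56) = h - 8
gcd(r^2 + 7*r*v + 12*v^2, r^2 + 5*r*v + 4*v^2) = r + 4*v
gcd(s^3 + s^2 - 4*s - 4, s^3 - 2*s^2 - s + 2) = s^2 - s - 2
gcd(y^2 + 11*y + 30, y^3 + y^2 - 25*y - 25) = y + 5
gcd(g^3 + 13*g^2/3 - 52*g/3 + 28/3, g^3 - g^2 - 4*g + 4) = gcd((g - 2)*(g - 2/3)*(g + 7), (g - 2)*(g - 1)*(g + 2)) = g - 2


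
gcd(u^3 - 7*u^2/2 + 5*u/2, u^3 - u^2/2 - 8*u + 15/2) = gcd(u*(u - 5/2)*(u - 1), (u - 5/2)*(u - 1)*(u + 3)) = u^2 - 7*u/2 + 5/2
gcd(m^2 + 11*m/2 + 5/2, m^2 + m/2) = m + 1/2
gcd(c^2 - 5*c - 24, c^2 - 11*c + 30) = 1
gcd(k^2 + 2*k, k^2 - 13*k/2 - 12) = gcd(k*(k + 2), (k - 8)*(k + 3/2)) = 1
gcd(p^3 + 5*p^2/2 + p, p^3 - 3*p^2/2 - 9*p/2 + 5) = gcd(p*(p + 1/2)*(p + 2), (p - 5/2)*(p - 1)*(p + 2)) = p + 2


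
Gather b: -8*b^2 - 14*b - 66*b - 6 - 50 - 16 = -8*b^2 - 80*b - 72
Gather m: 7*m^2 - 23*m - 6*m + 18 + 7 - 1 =7*m^2 - 29*m + 24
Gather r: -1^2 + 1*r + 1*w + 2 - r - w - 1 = 0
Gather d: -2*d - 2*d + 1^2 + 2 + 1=4 - 4*d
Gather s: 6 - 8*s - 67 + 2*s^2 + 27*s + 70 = 2*s^2 + 19*s + 9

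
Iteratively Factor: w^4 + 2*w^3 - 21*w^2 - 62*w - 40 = (w + 4)*(w^3 - 2*w^2 - 13*w - 10) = (w + 2)*(w + 4)*(w^2 - 4*w - 5) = (w + 1)*(w + 2)*(w + 4)*(w - 5)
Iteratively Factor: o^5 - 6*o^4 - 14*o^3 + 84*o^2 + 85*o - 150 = (o + 3)*(o^4 - 9*o^3 + 13*o^2 + 45*o - 50) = (o + 2)*(o + 3)*(o^3 - 11*o^2 + 35*o - 25) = (o - 5)*(o + 2)*(o + 3)*(o^2 - 6*o + 5) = (o - 5)^2*(o + 2)*(o + 3)*(o - 1)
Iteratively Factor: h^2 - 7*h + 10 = (h - 2)*(h - 5)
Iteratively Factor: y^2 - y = (y - 1)*(y)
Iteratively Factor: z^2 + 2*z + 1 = (z + 1)*(z + 1)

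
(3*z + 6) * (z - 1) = 3*z^2 + 3*z - 6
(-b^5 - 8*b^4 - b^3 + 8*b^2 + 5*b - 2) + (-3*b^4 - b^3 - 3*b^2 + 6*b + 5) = -b^5 - 11*b^4 - 2*b^3 + 5*b^2 + 11*b + 3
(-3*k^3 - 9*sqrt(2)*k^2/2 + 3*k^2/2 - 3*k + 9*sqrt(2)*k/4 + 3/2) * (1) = -3*k^3 - 9*sqrt(2)*k^2/2 + 3*k^2/2 - 3*k + 9*sqrt(2)*k/4 + 3/2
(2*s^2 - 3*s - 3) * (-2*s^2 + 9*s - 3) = -4*s^4 + 24*s^3 - 27*s^2 - 18*s + 9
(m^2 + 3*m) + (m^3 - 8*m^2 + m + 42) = m^3 - 7*m^2 + 4*m + 42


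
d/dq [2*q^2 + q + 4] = 4*q + 1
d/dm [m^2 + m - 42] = 2*m + 1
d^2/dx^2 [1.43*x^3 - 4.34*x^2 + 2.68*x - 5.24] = 8.58*x - 8.68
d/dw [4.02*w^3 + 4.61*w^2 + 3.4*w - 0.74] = 12.06*w^2 + 9.22*w + 3.4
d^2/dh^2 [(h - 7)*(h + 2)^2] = 6*h - 6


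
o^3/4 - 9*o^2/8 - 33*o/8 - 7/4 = (o/4 + 1/2)*(o - 7)*(o + 1/2)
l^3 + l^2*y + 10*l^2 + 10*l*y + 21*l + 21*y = (l + 3)*(l + 7)*(l + y)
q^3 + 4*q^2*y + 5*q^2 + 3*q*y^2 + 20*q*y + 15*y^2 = (q + 5)*(q + y)*(q + 3*y)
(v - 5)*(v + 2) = v^2 - 3*v - 10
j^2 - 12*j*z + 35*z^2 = (j - 7*z)*(j - 5*z)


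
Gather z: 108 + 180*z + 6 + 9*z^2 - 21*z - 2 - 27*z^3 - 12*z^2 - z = -27*z^3 - 3*z^2 + 158*z + 112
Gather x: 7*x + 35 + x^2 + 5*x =x^2 + 12*x + 35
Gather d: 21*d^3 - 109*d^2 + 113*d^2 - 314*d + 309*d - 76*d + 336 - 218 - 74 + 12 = 21*d^3 + 4*d^2 - 81*d + 56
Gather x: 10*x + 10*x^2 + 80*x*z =10*x^2 + x*(80*z + 10)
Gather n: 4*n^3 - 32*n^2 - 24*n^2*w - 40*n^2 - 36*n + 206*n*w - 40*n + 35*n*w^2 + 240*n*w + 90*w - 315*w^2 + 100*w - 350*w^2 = 4*n^3 + n^2*(-24*w - 72) + n*(35*w^2 + 446*w - 76) - 665*w^2 + 190*w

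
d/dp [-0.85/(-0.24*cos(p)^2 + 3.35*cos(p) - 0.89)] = (0.408*cos(p) - 2.8475)*sin(p)/(0.24*cos(p)^2 - 3.35*cos(p) + 0.89)^2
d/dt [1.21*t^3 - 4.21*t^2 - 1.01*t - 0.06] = 3.63*t^2 - 8.42*t - 1.01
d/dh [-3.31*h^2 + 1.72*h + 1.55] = 1.72 - 6.62*h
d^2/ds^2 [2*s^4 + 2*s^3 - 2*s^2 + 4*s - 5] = 24*s^2 + 12*s - 4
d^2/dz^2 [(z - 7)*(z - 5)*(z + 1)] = 6*z - 22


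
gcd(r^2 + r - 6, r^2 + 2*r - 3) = r + 3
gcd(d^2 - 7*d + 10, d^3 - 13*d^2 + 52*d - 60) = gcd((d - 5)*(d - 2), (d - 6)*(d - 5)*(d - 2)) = d^2 - 7*d + 10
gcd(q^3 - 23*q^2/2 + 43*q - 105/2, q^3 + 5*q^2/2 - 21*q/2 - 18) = q - 3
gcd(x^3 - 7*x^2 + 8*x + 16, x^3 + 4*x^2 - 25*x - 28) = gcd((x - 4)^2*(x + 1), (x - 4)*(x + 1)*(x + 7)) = x^2 - 3*x - 4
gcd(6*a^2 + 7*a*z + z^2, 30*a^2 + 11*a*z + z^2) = 6*a + z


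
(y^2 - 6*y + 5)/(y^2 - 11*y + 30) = (y - 1)/(y - 6)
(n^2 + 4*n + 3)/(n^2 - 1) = (n + 3)/(n - 1)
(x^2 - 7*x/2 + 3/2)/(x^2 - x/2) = (x - 3)/x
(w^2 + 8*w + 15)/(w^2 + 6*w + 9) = (w + 5)/(w + 3)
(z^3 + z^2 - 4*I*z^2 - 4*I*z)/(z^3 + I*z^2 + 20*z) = (z + 1)/(z + 5*I)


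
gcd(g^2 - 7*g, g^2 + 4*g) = g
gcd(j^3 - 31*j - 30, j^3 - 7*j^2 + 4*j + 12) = j^2 - 5*j - 6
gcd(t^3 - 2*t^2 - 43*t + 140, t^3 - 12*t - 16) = t - 4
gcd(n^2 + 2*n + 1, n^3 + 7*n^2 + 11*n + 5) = n^2 + 2*n + 1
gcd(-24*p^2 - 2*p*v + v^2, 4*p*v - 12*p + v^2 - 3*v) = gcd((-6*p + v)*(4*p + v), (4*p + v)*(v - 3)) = 4*p + v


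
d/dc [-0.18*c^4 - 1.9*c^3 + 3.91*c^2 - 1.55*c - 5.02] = -0.72*c^3 - 5.7*c^2 + 7.82*c - 1.55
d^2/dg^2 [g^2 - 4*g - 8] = 2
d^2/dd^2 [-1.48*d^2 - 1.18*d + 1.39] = -2.96000000000000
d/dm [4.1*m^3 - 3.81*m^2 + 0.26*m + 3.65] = 12.3*m^2 - 7.62*m + 0.26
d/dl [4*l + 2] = 4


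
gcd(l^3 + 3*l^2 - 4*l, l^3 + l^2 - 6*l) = l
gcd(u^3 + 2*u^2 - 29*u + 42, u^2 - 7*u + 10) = u - 2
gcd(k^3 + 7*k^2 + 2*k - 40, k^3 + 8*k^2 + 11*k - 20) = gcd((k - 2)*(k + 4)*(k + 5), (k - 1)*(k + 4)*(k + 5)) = k^2 + 9*k + 20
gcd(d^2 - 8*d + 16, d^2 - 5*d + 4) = d - 4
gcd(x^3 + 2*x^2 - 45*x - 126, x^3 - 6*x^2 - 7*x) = x - 7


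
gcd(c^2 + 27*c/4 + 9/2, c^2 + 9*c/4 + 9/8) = c + 3/4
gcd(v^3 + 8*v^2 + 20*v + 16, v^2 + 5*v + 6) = v + 2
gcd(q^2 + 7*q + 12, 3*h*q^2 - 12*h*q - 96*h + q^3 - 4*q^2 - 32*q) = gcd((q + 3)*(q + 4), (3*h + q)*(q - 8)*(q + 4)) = q + 4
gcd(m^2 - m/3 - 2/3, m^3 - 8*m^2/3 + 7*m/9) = 1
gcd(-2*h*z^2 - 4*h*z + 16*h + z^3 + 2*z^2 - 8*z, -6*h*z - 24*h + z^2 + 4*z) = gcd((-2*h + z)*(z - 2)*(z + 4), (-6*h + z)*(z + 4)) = z + 4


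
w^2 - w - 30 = (w - 6)*(w + 5)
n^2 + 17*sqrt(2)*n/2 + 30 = (n + 5*sqrt(2)/2)*(n + 6*sqrt(2))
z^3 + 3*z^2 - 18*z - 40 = (z - 4)*(z + 2)*(z + 5)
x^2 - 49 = (x - 7)*(x + 7)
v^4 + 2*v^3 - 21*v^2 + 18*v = v*(v - 3)*(v - 1)*(v + 6)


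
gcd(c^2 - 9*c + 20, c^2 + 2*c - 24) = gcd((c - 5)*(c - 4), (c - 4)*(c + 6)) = c - 4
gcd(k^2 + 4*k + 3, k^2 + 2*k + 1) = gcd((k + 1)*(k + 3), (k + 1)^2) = k + 1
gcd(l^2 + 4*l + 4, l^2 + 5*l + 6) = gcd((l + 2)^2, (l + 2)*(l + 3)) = l + 2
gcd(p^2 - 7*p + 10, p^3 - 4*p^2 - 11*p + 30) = p^2 - 7*p + 10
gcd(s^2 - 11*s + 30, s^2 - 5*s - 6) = s - 6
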